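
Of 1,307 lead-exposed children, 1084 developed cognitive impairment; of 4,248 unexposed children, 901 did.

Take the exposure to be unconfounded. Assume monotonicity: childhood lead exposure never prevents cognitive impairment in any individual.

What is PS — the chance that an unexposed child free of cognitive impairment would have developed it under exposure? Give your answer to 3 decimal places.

p₁ = P(outcome | exposed) = 1084/1307 = 0.82938
p₀ = P(outcome | unexposed) = 901/4248 = 0.2121
Under exogeneity and monotonicity, PS = (p₁ − p₀) / (1 − p₀).
PS = (0.82938 − 0.2121) / (1 − 0.2121) = 0.61728 / 0.7879 ≈ 0.7835

PS ≈ 0.783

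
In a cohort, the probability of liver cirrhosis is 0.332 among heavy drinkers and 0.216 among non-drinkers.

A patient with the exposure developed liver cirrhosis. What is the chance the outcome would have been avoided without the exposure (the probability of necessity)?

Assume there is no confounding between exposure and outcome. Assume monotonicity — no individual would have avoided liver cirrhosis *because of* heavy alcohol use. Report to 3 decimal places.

PN ≈ 0.349

Let p₁ = 0.332, p₀ = 0.216.
Under exogeneity and monotonicity, PN = (p₁ − p₀) / p₁.
PN = (0.332 − 0.216) / 0.332 = 0.116 / 0.332 ≈ 0.3494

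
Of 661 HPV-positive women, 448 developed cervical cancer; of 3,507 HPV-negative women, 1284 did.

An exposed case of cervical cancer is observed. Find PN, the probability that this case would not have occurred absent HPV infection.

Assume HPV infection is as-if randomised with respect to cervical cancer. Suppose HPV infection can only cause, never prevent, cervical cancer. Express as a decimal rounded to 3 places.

PN ≈ 0.460

p₁ = P(outcome | exposed) = 448/661 = 0.67776
p₀ = P(outcome | unexposed) = 1284/3507 = 0.36612
Under exogeneity and monotonicity, PN = (p₁ − p₀) / p₁.
PN = (0.67776 − 0.36612) / 0.67776 = 0.31164 / 0.67776 ≈ 0.4598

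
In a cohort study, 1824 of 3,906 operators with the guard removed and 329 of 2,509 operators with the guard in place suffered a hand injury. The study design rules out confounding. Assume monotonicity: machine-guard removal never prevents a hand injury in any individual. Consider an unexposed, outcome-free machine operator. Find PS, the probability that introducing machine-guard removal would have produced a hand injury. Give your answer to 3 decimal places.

p₁ = P(outcome | exposed) = 1824/3906 = 0.46697
p₀ = P(outcome | unexposed) = 329/2509 = 0.13113
Under exogeneity and monotonicity, PS = (p₁ − p₀) / (1 − p₀).
PS = (0.46697 − 0.13113) / (1 − 0.13113) = 0.33585 / 0.86887 ≈ 0.3865

PS ≈ 0.387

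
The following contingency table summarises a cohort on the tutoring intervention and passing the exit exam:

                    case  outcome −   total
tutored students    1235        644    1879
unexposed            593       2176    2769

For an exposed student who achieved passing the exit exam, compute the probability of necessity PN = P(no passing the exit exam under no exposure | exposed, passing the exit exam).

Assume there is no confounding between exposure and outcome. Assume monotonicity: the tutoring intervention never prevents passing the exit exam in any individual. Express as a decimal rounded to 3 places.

p₁ = P(outcome | exposed) = 1235/1879 = 0.65726
p₀ = P(outcome | unexposed) = 593/2769 = 0.21416
Under exogeneity and monotonicity, PN = (p₁ − p₀)/p₁.
PN = (0.65726 − 0.21416) / 0.65726 ≈ 0.6742

PN ≈ 0.674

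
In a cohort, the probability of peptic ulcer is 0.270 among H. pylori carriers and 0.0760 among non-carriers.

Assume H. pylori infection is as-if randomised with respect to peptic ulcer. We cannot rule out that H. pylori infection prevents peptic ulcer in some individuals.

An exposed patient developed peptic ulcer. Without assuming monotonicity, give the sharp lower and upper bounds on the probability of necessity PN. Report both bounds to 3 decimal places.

Let p₁ = 0.27, p₀ = 0.076.
Under exogeneity alone the bounds on PN are max{0,(p₁−p₀)/p₁} ≤ PN ≤ min{1,(1−p₀)/p₁}.
  lower = (p₁ − p₀)/p₁ = 0.194 / 0.27 ≈ 0.7185
  upper = min{1, (1 − p₀)/p₁} = 0.924 / 0.27 ≈ 3.4222 → capped at 1

0.719 ≤ PN ≤ 1.000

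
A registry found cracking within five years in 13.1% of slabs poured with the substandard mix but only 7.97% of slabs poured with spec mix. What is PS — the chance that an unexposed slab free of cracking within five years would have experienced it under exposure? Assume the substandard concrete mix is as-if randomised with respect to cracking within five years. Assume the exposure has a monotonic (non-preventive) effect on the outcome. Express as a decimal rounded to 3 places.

p₁ = 0.131, p₀ = 0.0797.
Under exogeneity and monotonicity, PS = (p₁ − p₀) / (1 − p₀).
PS = (0.131 − 0.0797) / (1 − 0.0797) = 0.0513 / 0.9203 ≈ 0.0557

PS ≈ 0.056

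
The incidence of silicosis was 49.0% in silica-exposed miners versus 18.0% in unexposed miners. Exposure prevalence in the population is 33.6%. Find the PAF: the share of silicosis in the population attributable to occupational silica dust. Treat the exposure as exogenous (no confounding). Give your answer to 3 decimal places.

PAF ≈ 0.367

p₁ = 0.49, p₀ = 0.18.
Overall risk P(Y=1) = π·p₁ + (1−π)·p₀ = 0.336×0.49 + 0.664×0.18 = 0.28416.
Under exogeneity, PAF = [P(Y=1) − p₀] / P(Y=1).
PAF = (0.28416 − 0.18) / 0.28416 ≈ 0.3666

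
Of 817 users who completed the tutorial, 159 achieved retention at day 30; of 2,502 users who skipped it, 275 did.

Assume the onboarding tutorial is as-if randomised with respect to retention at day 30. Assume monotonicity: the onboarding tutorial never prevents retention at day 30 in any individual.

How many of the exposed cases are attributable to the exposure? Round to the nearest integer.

about 69 cases

p₁ = P(outcome | exposed) = 159/817 = 0.19461
p₀ = P(outcome | unexposed) = 275/2502 = 0.10991
PN = (p₁ − p₀)/p₁ = (0.19461 − 0.10991) / 0.19461 ≈ 0.43523.
Attributable cases ≈ PN × (exposed cases) = 0.43523 × 159 ≈ 69.20.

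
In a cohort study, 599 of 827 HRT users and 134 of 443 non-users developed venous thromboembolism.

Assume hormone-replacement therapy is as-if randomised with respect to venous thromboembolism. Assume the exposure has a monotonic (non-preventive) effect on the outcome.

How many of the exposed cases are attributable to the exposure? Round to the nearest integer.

about 349 cases

p₁ = P(outcome | exposed) = 599/827 = 0.7243
p₀ = P(outcome | unexposed) = 134/443 = 0.30248
PN = (p₁ − p₀)/p₁ = (0.7243 − 0.30248) / 0.7243 ≈ 0.58238.
Attributable cases ≈ PN × (exposed cases) = 0.58238 × 599 ≈ 348.85.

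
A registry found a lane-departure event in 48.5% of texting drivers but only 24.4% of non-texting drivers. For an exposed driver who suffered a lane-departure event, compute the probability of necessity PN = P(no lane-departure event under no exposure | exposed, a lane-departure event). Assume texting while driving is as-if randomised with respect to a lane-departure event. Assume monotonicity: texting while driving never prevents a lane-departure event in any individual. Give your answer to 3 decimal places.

PN ≈ 0.497

p₁ = 0.485, p₀ = 0.244.
Under exogeneity and monotonicity, PN = (p₁ − p₀) / p₁.
PN = (0.485 − 0.244) / 0.485 = 0.241 / 0.485 ≈ 0.4969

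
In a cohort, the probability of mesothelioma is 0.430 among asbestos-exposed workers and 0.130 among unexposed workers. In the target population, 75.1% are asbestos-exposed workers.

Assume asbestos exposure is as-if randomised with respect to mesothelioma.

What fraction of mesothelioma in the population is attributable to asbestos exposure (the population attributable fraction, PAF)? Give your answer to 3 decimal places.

PAF ≈ 0.634

Let p₁ = 0.43, p₀ = 0.13.
Overall risk P(Y=1) = π·p₁ + (1−π)·p₀ = 0.751×0.43 + 0.249×0.13 = 0.3553.
Under exogeneity, PAF = [P(Y=1) − p₀] / P(Y=1).
PAF = (0.3553 − 0.13) / 0.3553 ≈ 0.6341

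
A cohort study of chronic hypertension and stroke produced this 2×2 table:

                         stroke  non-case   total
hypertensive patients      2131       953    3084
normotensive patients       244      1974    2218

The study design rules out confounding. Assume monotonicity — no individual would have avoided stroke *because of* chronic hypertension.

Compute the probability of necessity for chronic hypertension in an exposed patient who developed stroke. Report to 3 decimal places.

PN ≈ 0.841

p₁ = P(outcome | exposed) = 2131/3084 = 0.69099
p₀ = P(outcome | unexposed) = 244/2218 = 0.11001
Under exogeneity and monotonicity, PN = (p₁ − p₀)/p₁.
PN = (0.69099 − 0.11001) / 0.69099 ≈ 0.8408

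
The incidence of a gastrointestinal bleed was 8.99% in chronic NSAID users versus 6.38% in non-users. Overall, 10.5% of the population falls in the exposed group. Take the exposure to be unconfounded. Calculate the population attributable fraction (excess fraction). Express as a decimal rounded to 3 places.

p₁ = 0.0899, p₀ = 0.0638.
Overall risk P(Y=1) = π·p₁ + (1−π)·p₀ = 0.105×0.0899 + 0.895×0.0638 = 0.066541.
Under exogeneity, PAF = [P(Y=1) − p₀] / P(Y=1).
PAF = (0.066541 − 0.0638) / 0.066541 ≈ 0.0412

PAF ≈ 0.041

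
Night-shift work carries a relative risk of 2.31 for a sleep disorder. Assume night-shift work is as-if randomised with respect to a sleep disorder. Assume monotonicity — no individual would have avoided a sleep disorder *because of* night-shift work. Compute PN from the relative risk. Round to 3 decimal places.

Under exogeneity and monotonicity, PN = (RR − 1) / RR = 1 − 1/RR.
PN = (2.31 − 1) / 2.31 = 1.31 / 2.31 ≈ 0.5671

PN ≈ 0.567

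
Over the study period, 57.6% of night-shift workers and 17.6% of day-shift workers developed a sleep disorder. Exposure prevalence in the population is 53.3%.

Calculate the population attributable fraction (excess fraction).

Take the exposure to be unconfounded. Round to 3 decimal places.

p₁ = 0.576, p₀ = 0.176.
Overall risk P(Y=1) = π·p₁ + (1−π)·p₀ = 0.533×0.576 + 0.467×0.176 = 0.3892.
Under exogeneity, PAF = [P(Y=1) − p₀] / P(Y=1).
PAF = (0.3892 − 0.176) / 0.3892 ≈ 0.5478

PAF ≈ 0.548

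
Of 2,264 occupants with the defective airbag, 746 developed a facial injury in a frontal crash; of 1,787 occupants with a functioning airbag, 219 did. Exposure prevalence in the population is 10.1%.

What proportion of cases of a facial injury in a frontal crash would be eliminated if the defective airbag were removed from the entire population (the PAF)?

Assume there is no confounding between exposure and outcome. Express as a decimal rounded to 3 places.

p₁ = P(outcome | exposed) = 746/2264 = 0.32951
p₀ = P(outcome | unexposed) = 219/1787 = 0.12255
Overall risk P(Y=1) = π·p₁ + (1−π)·p₀ = 0.101×0.32951 + 0.899×0.12255 = 0.14345.
Under exogeneity, PAF = [P(Y=1) − p₀] / P(Y=1).
PAF = (0.14345 − 0.12255) / 0.14345 ≈ 0.1457

PAF ≈ 0.146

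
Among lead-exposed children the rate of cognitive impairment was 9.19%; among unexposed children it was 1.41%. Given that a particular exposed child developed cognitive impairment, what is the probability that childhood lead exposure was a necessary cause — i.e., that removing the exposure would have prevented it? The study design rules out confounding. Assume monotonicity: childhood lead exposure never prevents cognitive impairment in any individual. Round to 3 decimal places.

PN ≈ 0.847

p₁ = 0.0919, p₀ = 0.0141.
Under exogeneity and monotonicity, PN = (p₁ − p₀) / p₁.
PN = (0.0919 − 0.0141) / 0.0919 = 0.0778 / 0.0919 ≈ 0.8466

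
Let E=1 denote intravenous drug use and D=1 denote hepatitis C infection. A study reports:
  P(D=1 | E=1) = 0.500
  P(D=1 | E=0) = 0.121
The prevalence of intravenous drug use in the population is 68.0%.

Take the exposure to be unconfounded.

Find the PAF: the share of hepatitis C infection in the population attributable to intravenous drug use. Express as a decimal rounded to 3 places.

Let p₁ = 0.5, p₀ = 0.121.
Overall risk P(Y=1) = π·p₁ + (1−π)·p₀ = 0.68×0.5 + 0.32×0.121 = 0.37872.
Under exogeneity, PAF = [P(Y=1) − p₀] / P(Y=1).
PAF = (0.37872 − 0.121) / 0.37872 ≈ 0.6805

PAF ≈ 0.681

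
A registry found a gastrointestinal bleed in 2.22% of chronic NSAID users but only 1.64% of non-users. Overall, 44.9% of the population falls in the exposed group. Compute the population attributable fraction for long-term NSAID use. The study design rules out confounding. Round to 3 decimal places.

p₁ = 0.0222, p₀ = 0.0164.
Overall risk P(Y=1) = π·p₁ + (1−π)·p₀ = 0.449×0.0222 + 0.551×0.0164 = 0.019004.
Under exogeneity, PAF = [P(Y=1) − p₀] / P(Y=1).
PAF = (0.019004 − 0.0164) / 0.019004 ≈ 0.1370

PAF ≈ 0.137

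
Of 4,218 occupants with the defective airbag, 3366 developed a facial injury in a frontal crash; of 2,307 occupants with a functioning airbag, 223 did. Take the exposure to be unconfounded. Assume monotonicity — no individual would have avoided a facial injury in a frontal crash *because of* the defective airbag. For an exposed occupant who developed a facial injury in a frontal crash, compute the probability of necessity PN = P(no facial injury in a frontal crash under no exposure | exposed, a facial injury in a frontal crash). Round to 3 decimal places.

p₁ = P(outcome | exposed) = 3366/4218 = 0.79801
p₀ = P(outcome | unexposed) = 223/2307 = 0.096662
Under exogeneity and monotonicity, PN = (p₁ − p₀) / p₁.
PN = (0.79801 − 0.096662) / 0.79801 = 0.70135 / 0.79801 ≈ 0.8789

PN ≈ 0.879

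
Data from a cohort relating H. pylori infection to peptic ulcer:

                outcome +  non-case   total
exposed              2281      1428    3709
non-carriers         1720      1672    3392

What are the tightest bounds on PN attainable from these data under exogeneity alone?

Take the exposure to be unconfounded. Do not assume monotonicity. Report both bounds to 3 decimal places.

0.175 ≤ PN ≤ 0.802

p₁ = P(outcome | exposed) = 2281/3709 = 0.61499
p₀ = P(outcome | unexposed) = 1720/3392 = 0.50708
Under exogeneity alone the bounds on PN are max{0,(p₁−p₀)/p₁} ≤ PN ≤ min{1,(1−p₀)/p₁}.
  lower = (p₁ − p₀)/p₁ = 0.10792 / 0.61499 ≈ 0.1755
  upper = min{1, (1 − p₀)/p₁} = 0.49292 / 0.61499 ≈ 0.8015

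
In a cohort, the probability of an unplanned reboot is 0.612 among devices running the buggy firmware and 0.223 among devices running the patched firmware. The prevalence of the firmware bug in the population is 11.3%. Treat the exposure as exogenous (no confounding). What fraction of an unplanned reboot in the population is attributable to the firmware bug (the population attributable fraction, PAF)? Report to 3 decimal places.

PAF ≈ 0.165

Let p₁ = 0.612, p₀ = 0.223.
Overall risk P(Y=1) = π·p₁ + (1−π)·p₀ = 0.113×0.612 + 0.887×0.223 = 0.26696.
Under exogeneity, PAF = [P(Y=1) − p₀] / P(Y=1).
PAF = (0.26696 − 0.223) / 0.26696 ≈ 0.1647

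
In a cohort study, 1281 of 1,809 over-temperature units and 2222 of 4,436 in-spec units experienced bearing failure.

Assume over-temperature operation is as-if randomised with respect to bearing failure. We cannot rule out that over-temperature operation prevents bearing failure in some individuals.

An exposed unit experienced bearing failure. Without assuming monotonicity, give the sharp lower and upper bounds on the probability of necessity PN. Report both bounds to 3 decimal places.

p₁ = P(outcome | exposed) = 1281/1809 = 0.70813
p₀ = P(outcome | unexposed) = 2222/4436 = 0.5009
Under exogeneity alone the bounds on PN are max{0,(p₁−p₀)/p₁} ≤ PN ≤ min{1,(1−p₀)/p₁}.
  lower = (p₁ − p₀)/p₁ = 0.20722 / 0.70813 ≈ 0.2926
  upper = min{1, (1 − p₀)/p₁} = 0.4991 / 0.70813 ≈ 0.7048

0.293 ≤ PN ≤ 0.705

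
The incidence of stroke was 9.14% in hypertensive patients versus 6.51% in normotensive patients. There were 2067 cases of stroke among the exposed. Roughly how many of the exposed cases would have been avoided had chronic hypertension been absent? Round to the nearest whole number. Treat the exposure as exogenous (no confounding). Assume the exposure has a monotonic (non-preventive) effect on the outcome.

p₁ = 0.0914, p₀ = 0.0651.
PN = (p₁ − p₀)/p₁ = (0.0914 − 0.0651) / 0.0914 ≈ 0.28775.
Attributable cases ≈ PN × (exposed cases) = 0.28775 × 2067 ≈ 594.77.

about 595 cases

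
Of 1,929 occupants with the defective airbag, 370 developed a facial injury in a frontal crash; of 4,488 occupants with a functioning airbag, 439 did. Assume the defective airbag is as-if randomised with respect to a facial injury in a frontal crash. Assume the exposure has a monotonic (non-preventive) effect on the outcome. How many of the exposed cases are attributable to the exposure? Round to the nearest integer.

about 181 cases

p₁ = P(outcome | exposed) = 370/1929 = 0.19181
p₀ = P(outcome | unexposed) = 439/4488 = 0.097816
PN = (p₁ − p₀)/p₁ = (0.19181 − 0.097816) / 0.19181 ≈ 0.49003.
Attributable cases ≈ PN × (exposed cases) = 0.49003 × 370 ≈ 181.31.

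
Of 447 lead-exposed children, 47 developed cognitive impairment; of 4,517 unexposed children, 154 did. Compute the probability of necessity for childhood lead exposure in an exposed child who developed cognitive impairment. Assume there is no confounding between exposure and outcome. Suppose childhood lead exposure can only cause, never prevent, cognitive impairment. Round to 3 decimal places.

p₁ = P(outcome | exposed) = 47/447 = 0.10515
p₀ = P(outcome | unexposed) = 154/4517 = 0.034093
Under exogeneity and monotonicity, PN = (p₁ − p₀) / p₁.
PN = (0.10515 − 0.034093) / 0.10515 = 0.071052 / 0.10515 ≈ 0.6757

PN ≈ 0.676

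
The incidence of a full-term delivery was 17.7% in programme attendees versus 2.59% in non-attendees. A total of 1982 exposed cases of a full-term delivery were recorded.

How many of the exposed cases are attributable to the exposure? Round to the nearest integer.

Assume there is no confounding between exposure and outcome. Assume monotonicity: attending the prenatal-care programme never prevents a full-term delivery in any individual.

about 1692 cases

p₁ = 0.177, p₀ = 0.0259.
PN = (p₁ − p₀)/p₁ = (0.177 − 0.0259) / 0.177 ≈ 0.85367.
Attributable cases ≈ PN × (exposed cases) = 0.85367 × 1982 ≈ 1691.98.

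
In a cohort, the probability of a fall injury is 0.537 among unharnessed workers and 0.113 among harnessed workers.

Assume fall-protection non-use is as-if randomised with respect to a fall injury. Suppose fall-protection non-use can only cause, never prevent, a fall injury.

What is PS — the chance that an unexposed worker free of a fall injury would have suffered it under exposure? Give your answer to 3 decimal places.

PS ≈ 0.478

Let p₁ = 0.537, p₀ = 0.113.
Under exogeneity and monotonicity, PS = (p₁ − p₀) / (1 − p₀).
PS = (0.537 − 0.113) / (1 − 0.113) = 0.424 / 0.887 ≈ 0.4780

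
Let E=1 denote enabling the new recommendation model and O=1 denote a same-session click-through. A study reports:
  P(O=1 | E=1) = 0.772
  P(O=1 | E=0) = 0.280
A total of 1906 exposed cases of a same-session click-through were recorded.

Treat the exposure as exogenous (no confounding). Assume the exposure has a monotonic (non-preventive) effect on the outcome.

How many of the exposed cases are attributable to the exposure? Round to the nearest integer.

Let p₁ = 0.772, p₀ = 0.28.
PN = (p₁ − p₀)/p₁ = (0.772 − 0.28) / 0.772 ≈ 0.63731.
Attributable cases ≈ PN × (exposed cases) = 0.63731 × 1906 ≈ 1214.70.

about 1215 cases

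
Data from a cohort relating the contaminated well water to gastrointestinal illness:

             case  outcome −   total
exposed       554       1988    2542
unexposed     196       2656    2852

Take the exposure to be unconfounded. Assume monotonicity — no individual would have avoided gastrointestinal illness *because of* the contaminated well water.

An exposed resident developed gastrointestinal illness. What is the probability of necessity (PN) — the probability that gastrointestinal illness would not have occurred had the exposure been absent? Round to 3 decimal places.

PN ≈ 0.685

p₁ = P(outcome | exposed) = 554/2542 = 0.21794
p₀ = P(outcome | unexposed) = 196/2852 = 0.068724
Under exogeneity and monotonicity, PN = (p₁ − p₀)/p₁.
PN = (0.21794 − 0.068724) / 0.21794 ≈ 0.6847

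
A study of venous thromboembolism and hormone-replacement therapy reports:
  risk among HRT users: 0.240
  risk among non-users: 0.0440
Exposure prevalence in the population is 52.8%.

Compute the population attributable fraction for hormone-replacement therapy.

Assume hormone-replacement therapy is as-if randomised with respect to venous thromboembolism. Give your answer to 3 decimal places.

PAF ≈ 0.702

Let p₁ = 0.24, p₀ = 0.044.
Overall risk P(Y=1) = π·p₁ + (1−π)·p₀ = 0.528×0.24 + 0.472×0.044 = 0.14749.
Under exogeneity, PAF = [P(Y=1) − p₀] / P(Y=1).
PAF = (0.14749 − 0.044) / 0.14749 ≈ 0.7017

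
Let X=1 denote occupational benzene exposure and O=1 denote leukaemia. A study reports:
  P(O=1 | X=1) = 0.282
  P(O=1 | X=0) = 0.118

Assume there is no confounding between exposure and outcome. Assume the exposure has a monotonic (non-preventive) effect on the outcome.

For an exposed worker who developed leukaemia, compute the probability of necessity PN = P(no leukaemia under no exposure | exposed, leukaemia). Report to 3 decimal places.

PN ≈ 0.582

Let p₁ = 0.282, p₀ = 0.118.
Under exogeneity and monotonicity, PN = (p₁ − p₀) / p₁.
PN = (0.282 − 0.118) / 0.282 = 0.164 / 0.282 ≈ 0.5816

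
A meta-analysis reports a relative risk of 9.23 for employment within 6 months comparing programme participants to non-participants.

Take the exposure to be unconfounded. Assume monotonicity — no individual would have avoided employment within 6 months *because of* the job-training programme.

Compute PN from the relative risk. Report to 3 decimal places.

PN ≈ 0.892

Under exogeneity and monotonicity, PN = (RR − 1) / RR = 1 − 1/RR.
PN = (9.23 − 1) / 9.23 = 8.23 / 9.23 ≈ 0.8917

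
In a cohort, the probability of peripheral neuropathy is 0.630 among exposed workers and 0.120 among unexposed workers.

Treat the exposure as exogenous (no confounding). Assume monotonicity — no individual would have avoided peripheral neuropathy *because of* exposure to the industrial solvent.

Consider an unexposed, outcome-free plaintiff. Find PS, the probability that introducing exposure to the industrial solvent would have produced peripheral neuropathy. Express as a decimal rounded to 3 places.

PS ≈ 0.580

Let p₁ = 0.63, p₀ = 0.12.
Under exogeneity and monotonicity, PS = (p₁ − p₀) / (1 − p₀).
PS = (0.63 − 0.12) / (1 − 0.12) = 0.51 / 0.88 ≈ 0.5795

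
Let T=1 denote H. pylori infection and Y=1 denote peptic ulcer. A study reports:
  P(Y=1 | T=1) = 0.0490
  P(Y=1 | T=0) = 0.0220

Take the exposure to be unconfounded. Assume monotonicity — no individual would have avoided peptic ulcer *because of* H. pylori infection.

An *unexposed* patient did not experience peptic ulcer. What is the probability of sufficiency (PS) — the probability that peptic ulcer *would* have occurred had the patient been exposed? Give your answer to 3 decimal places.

PS ≈ 0.028

Let p₁ = 0.049, p₀ = 0.022.
Under exogeneity and monotonicity, PS = (p₁ − p₀) / (1 − p₀).
PS = (0.049 − 0.022) / (1 − 0.022) = 0.027 / 0.978 ≈ 0.0276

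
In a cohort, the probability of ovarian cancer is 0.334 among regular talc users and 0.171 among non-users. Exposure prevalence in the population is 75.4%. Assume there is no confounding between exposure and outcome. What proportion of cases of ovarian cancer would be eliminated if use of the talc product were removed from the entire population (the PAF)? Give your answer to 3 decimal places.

Let p₁ = 0.334, p₀ = 0.171.
Overall risk P(Y=1) = π·p₁ + (1−π)·p₀ = 0.754×0.334 + 0.246×0.171 = 0.2939.
Under exogeneity, PAF = [P(Y=1) − p₀] / P(Y=1).
PAF = (0.2939 − 0.171) / 0.2939 ≈ 0.4182

PAF ≈ 0.418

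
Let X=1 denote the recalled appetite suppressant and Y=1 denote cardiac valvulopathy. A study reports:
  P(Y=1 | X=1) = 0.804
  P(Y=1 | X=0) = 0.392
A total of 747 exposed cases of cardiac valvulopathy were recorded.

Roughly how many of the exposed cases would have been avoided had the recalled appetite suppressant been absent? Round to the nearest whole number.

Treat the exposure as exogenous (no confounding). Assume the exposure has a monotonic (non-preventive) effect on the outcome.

about 383 cases

Let p₁ = 0.804, p₀ = 0.392.
PN = (p₁ − p₀)/p₁ = (0.804 − 0.392) / 0.804 ≈ 0.51244.
Attributable cases ≈ PN × (exposed cases) = 0.51244 × 747 ≈ 382.79.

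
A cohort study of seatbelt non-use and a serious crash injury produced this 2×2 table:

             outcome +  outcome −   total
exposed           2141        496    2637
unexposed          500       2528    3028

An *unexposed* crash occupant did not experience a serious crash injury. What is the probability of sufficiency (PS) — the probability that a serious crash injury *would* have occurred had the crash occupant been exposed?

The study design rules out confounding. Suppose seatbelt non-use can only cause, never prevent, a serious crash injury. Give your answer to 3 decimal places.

p₁ = P(outcome | exposed) = 2141/2637 = 0.81191
p₀ = P(outcome | unexposed) = 500/3028 = 0.16513
Under exogeneity and monotonicity, PS = (p₁ − p₀) / (1 − p₀).
PS = (0.81191 − 0.16513) / (1 − 0.16513) = 0.64678 / 0.83487 ≈ 0.7747

PS ≈ 0.775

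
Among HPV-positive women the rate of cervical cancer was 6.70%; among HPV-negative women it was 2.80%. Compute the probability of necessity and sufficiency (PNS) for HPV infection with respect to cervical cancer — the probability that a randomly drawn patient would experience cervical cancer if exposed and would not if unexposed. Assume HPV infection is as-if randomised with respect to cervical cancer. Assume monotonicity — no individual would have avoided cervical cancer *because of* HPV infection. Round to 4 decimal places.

p₁ = 0.067, p₀ = 0.028.
Under exogeneity and monotonicity, PNS = p₁ − p₀.
PNS = 0.067 − 0.028 = 0.039

PNS ≈ 0.0390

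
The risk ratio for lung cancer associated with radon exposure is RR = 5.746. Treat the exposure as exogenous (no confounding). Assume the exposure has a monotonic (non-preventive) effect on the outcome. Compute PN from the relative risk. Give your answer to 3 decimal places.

Under exogeneity and monotonicity, PN = (RR − 1) / RR = 1 − 1/RR.
PN = (5.746 − 1) / 5.746 = 4.746 / 5.746 ≈ 0.8260

PN ≈ 0.826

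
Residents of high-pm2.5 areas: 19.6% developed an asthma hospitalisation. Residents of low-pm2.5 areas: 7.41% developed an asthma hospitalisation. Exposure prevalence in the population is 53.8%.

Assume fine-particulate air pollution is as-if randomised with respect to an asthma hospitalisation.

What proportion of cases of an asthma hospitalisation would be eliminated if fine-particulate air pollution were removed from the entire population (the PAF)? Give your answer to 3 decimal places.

p₁ = 0.196, p₀ = 0.0741.
Overall risk P(Y=1) = π·p₁ + (1−π)·p₀ = 0.538×0.196 + 0.462×0.0741 = 0.13968.
Under exogeneity, PAF = [P(Y=1) − p₀] / P(Y=1).
PAF = (0.13968 − 0.0741) / 0.13968 ≈ 0.4695

PAF ≈ 0.470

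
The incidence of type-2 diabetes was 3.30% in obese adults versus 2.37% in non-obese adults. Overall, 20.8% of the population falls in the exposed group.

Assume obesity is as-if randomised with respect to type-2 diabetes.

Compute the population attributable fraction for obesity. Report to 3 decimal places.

p₁ = 0.033, p₀ = 0.0237.
Overall risk P(Y=1) = π·p₁ + (1−π)·p₀ = 0.208×0.033 + 0.792×0.0237 = 0.025634.
Under exogeneity, PAF = [P(Y=1) − p₀] / P(Y=1).
PAF = (0.025634 − 0.0237) / 0.025634 ≈ 0.0755

PAF ≈ 0.075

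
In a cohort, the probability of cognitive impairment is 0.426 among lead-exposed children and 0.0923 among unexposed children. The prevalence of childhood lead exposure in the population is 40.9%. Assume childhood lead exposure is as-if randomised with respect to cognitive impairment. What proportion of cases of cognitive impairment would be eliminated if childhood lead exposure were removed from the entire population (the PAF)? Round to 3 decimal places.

Let p₁ = 0.426, p₀ = 0.0923.
Overall risk P(Y=1) = π·p₁ + (1−π)·p₀ = 0.409×0.426 + 0.591×0.0923 = 0.22878.
Under exogeneity, PAF = [P(Y=1) − p₀] / P(Y=1).
PAF = (0.22878 − 0.0923) / 0.22878 ≈ 0.5966

PAF ≈ 0.597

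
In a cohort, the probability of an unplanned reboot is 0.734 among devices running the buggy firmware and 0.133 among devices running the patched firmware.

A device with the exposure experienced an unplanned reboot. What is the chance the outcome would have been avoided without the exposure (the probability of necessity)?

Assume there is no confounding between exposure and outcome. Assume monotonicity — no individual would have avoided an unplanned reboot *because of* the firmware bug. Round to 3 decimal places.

PN ≈ 0.819

Let p₁ = 0.734, p₀ = 0.133.
Under exogeneity and monotonicity, PN = (p₁ − p₀) / p₁.
PN = (0.734 − 0.133) / 0.734 = 0.601 / 0.734 ≈ 0.8188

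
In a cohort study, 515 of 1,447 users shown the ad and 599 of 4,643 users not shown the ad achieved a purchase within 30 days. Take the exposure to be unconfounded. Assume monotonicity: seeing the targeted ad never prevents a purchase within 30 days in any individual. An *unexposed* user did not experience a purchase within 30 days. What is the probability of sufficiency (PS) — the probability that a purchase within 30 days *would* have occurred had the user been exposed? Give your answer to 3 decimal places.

PS ≈ 0.261

p₁ = P(outcome | exposed) = 515/1447 = 0.35591
p₀ = P(outcome | unexposed) = 599/4643 = 0.12901
Under exogeneity and monotonicity, PS = (p₁ − p₀) / (1 − p₀).
PS = (0.35591 − 0.12901) / (1 − 0.12901) = 0.2269 / 0.87099 ≈ 0.2605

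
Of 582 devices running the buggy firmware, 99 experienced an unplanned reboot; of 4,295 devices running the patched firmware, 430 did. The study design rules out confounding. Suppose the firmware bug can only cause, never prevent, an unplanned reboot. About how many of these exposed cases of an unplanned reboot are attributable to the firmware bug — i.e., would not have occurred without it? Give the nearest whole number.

p₁ = P(outcome | exposed) = 99/582 = 0.1701
p₀ = P(outcome | unexposed) = 430/4295 = 0.10012
PN = (p₁ − p₀)/p₁ = (0.1701 − 0.10012) / 0.1701 ≈ 0.41144.
Attributable cases ≈ PN × (exposed cases) = 0.41144 × 99 ≈ 40.73.

about 41 cases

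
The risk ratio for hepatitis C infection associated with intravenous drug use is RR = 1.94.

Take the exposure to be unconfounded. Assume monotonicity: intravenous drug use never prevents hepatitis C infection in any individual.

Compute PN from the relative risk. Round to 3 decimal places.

Under exogeneity and monotonicity, PN = (RR − 1) / RR = 1 − 1/RR.
PN = (1.94 − 1) / 1.94 = 0.94 / 1.94 ≈ 0.4845

PN ≈ 0.485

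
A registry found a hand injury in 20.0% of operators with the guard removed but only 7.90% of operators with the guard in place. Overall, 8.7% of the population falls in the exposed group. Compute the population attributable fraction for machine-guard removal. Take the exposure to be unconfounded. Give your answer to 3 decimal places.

p₁ = 0.2, p₀ = 0.079.
Overall risk P(Y=1) = π·p₁ + (1−π)·p₀ = 0.087×0.2 + 0.913×0.079 = 0.089527.
Under exogeneity, PAF = [P(Y=1) − p₀] / P(Y=1).
PAF = (0.089527 − 0.079) / 0.089527 ≈ 0.1176

PAF ≈ 0.118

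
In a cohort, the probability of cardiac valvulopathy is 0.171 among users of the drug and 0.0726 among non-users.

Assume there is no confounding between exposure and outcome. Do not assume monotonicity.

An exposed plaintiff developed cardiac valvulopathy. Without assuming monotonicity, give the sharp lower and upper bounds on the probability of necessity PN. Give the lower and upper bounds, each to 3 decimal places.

Let p₁ = 0.171, p₀ = 0.0726.
Under exogeneity alone the bounds on PN are max{0,(p₁−p₀)/p₁} ≤ PN ≤ min{1,(1−p₀)/p₁}.
  lower = (p₁ − p₀)/p₁ = 0.0984 / 0.171 ≈ 0.5754
  upper = min{1, (1 − p₀)/p₁} = 0.9274 / 0.171 ≈ 5.4234 → capped at 1

0.575 ≤ PN ≤ 1.000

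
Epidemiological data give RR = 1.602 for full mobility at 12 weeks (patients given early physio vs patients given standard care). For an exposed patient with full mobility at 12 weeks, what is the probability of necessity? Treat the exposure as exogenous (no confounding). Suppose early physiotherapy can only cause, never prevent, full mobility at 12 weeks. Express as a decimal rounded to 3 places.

PN ≈ 0.376

Under exogeneity and monotonicity, PN = (RR − 1) / RR = 1 − 1/RR.
PN = (1.602 − 1) / 1.602 = 0.602 / 1.602 ≈ 0.3758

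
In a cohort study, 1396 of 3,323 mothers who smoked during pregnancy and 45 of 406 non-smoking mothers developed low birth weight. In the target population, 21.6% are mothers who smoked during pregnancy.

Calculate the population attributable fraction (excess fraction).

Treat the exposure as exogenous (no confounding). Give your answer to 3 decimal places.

p₁ = P(outcome | exposed) = 1396/3323 = 0.4201
p₀ = P(outcome | unexposed) = 45/406 = 0.11084
Overall risk P(Y=1) = π·p₁ + (1−π)·p₀ = 0.216×0.4201 + 0.784×0.11084 = 0.17764.
Under exogeneity, PAF = [P(Y=1) − p₀] / P(Y=1).
PAF = (0.17764 − 0.11084) / 0.17764 ≈ 0.3761

PAF ≈ 0.376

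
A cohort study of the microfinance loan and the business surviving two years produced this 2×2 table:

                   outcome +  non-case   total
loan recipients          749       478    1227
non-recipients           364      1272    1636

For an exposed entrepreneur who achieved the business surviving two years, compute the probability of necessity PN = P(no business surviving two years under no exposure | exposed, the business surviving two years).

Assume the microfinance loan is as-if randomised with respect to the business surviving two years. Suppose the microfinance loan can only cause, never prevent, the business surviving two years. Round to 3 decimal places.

PN ≈ 0.636

p₁ = P(outcome | exposed) = 749/1227 = 0.61043
p₀ = P(outcome | unexposed) = 364/1636 = 0.22249
Under exogeneity and monotonicity, PN = (p₁ − p₀)/p₁.
PN = (0.61043 − 0.22249) / 0.61043 ≈ 0.6355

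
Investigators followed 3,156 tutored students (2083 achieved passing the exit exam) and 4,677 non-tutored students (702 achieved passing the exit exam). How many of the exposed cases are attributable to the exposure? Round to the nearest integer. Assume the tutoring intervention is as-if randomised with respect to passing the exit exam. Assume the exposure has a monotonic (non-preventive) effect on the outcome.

about 1609 cases

p₁ = P(outcome | exposed) = 2083/3156 = 0.66001
p₀ = P(outcome | unexposed) = 702/4677 = 0.1501
PN = (p₁ − p₀)/p₁ = (0.66001 − 0.1501) / 0.66001 ≈ 0.77259.
Attributable cases ≈ PN × (exposed cases) = 0.77259 × 2083 ≈ 1609.30.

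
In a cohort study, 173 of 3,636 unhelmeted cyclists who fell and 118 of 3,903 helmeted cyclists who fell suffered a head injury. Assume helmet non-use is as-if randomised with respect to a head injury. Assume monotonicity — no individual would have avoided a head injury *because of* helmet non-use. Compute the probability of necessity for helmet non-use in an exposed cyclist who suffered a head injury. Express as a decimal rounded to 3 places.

PN ≈ 0.365

p₁ = P(outcome | exposed) = 173/3636 = 0.04758
p₀ = P(outcome | unexposed) = 118/3903 = 0.030233
Under exogeneity and monotonicity, PN = (p₁ − p₀) / p₁.
PN = (0.04758 − 0.030233) / 0.04758 = 0.017347 / 0.04758 ≈ 0.3646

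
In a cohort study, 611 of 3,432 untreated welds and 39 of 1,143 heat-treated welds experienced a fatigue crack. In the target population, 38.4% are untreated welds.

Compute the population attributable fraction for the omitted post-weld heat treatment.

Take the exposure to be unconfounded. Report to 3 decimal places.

PAF ≈ 0.618

p₁ = P(outcome | exposed) = 611/3432 = 0.17803
p₀ = P(outcome | unexposed) = 39/1143 = 0.034121
Overall risk P(Y=1) = π·p₁ + (1−π)·p₀ = 0.384×0.17803 + 0.616×0.034121 = 0.089382.
Under exogeneity, PAF = [P(Y=1) − p₀] / P(Y=1).
PAF = (0.089382 − 0.034121) / 0.089382 ≈ 0.6183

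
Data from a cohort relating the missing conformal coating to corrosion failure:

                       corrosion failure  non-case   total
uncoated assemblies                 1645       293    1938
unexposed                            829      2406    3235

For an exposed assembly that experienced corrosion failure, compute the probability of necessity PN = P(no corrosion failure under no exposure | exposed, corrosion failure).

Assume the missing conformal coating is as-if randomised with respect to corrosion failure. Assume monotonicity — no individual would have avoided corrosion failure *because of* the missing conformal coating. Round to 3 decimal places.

PN ≈ 0.698

p₁ = P(outcome | exposed) = 1645/1938 = 0.84881
p₀ = P(outcome | unexposed) = 829/3235 = 0.25626
Under exogeneity and monotonicity, PN = (p₁ − p₀)/p₁.
PN = (0.84881 − 0.25626) / 0.84881 ≈ 0.6981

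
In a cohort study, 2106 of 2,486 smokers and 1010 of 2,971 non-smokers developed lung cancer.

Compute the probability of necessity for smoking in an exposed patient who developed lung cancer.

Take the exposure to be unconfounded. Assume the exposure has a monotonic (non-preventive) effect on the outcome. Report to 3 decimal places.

p₁ = P(outcome | exposed) = 2106/2486 = 0.84714
p₀ = P(outcome | unexposed) = 1010/2971 = 0.33995
Under exogeneity and monotonicity, PN = (p₁ − p₀) / p₁.
PN = (0.84714 − 0.33995) / 0.84714 = 0.50719 / 0.84714 ≈ 0.5987

PN ≈ 0.599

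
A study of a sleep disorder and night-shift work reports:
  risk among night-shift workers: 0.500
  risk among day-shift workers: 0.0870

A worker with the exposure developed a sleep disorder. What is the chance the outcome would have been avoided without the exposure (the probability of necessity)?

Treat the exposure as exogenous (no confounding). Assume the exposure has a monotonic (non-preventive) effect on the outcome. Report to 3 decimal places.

PN ≈ 0.826

Let p₁ = 0.5, p₀ = 0.087.
Under exogeneity and monotonicity, PN = (p₁ − p₀) / p₁.
PN = (0.5 − 0.087) / 0.5 = 0.413 / 0.5 ≈ 0.8260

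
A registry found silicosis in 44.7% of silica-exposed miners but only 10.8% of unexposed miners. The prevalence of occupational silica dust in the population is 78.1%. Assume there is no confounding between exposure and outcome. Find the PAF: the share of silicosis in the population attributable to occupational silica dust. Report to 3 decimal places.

p₁ = 0.447, p₀ = 0.108.
Overall risk P(Y=1) = π·p₁ + (1−π)·p₀ = 0.781×0.447 + 0.219×0.108 = 0.37276.
Under exogeneity, PAF = [P(Y=1) − p₀] / P(Y=1).
PAF = (0.37276 − 0.108) / 0.37276 ≈ 0.7103

PAF ≈ 0.710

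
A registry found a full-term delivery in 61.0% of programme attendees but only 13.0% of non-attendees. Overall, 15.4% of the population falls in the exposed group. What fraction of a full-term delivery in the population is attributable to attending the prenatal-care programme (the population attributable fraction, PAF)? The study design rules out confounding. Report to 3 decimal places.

PAF ≈ 0.362

p₁ = 0.61, p₀ = 0.13.
Overall risk P(Y=1) = π·p₁ + (1−π)·p₀ = 0.154×0.61 + 0.846×0.13 = 0.20392.
Under exogeneity, PAF = [P(Y=1) − p₀] / P(Y=1).
PAF = (0.20392 − 0.13) / 0.20392 ≈ 0.3625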